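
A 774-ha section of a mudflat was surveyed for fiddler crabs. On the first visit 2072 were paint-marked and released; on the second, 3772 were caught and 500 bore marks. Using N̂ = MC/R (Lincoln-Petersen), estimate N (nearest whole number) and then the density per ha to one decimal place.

density ≈ 20.2 fiddler crabs per ha

N̂ = 2072·3772/500 = 7815584/500 ≈ 15631.2 → 15631
Density = N̂ / area = 15631 / 774 ≈ 20.20 → 20.2 per ha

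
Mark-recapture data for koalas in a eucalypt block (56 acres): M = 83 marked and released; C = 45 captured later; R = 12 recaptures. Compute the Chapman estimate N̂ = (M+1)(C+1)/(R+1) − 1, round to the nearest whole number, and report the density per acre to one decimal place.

N̂ = 84·46/13 − 1 = 3864/13 − 1 ≈ 296.2 → 296
Density = N̂ / area = 296 / 56 ≈ 5.29 → 5.3 per acre

density ≈ 5.3 koalas per acre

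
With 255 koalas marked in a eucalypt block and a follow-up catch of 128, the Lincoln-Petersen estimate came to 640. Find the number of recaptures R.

From N = M·C/R: R = M·C / N = 255·128 / 640 = 32640 / 640 = 51.

R = 51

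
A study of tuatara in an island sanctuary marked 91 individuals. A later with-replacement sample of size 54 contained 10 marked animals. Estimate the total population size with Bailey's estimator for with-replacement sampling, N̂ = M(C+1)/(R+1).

N̂ = 91·(54+1)/(10+1) = 91·55/11 = 5005/11 = 455

N = 455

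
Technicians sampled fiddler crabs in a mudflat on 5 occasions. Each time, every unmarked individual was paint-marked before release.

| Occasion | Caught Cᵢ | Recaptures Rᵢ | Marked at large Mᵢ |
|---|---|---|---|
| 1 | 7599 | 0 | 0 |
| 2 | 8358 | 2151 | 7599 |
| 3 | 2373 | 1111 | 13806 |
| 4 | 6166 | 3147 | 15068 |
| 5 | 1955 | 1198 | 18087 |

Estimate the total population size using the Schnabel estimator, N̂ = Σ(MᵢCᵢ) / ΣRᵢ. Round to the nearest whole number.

Σ MᵢCᵢ = 0·7599 + 7599·8358 + 13806·2373 + 15068·6166 + 18087·1955 = 0 + 63512442 + 32761638 + 92909288 + 35360085 = 224543453
Σ Rᵢ = 0 + 2151 + 1111 + 3147 + 1198 = 7607
N̂ = 224543453 / 7607 ≈ 29518.0 → 29518

N ≈ 29,518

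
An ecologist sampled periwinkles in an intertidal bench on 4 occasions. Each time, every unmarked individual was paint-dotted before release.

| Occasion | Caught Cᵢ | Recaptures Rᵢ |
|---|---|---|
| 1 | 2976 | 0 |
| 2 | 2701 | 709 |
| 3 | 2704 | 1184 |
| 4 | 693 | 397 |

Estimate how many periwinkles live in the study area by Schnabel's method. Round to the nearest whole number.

Marked at large before each occasion: Mᵢ = Σⱼ<ᵢ (Cⱼ − Rⱼ) → M1=0, M2=2976, M3=4968, M4=6488
Σ MᵢCᵢ = 0·2976 + 2976·2701 + 4968·2704 + 6488·693 = 0 + 8038176 + 13433472 + 4496184 = 25967832
Σ Rᵢ = 0 + 709 + 1184 + 397 = 2290
N̂ = 25967832 / 2290 ≈ 11339.7 → 11340

N ≈ 11,340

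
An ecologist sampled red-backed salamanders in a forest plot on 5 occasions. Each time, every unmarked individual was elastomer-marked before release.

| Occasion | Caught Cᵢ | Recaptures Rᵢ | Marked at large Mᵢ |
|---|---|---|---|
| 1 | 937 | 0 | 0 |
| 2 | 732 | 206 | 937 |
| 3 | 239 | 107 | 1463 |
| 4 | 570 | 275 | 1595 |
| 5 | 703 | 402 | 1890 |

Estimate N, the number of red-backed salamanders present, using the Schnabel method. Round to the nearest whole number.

Σ MᵢCᵢ = 0·937 + 937·732 + 1463·239 + 1595·570 + 1890·703 = 0 + 685884 + 349657 + 909150 + 1328670 = 3273361
Σ Rᵢ = 0 + 206 + 107 + 275 + 402 = 990
N̂ = 3273361 / 990 ≈ 3306.4 → 3306

N ≈ 3306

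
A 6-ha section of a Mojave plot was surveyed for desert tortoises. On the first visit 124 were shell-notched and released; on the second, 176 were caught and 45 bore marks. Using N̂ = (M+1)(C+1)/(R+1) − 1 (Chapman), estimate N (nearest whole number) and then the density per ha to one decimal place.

N̂ = 125·177/46 − 1 = 22125/46 − 1 ≈ 480.0 → 480
Density = N̂ / area = 480 / 6 = 80.0 per ha

density ≈ 80.0 desert tortoises per ha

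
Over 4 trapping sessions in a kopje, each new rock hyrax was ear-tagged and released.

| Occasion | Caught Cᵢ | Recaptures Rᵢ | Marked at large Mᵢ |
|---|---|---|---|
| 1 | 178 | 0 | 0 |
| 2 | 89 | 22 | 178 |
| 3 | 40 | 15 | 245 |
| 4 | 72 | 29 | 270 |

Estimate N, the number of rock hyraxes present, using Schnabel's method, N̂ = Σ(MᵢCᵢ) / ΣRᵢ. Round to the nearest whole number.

Σ MᵢCᵢ = 0·178 + 178·89 + 245·40 + 270·72 = 0 + 15842 + 9800 + 19440 = 45082
Σ Rᵢ = 0 + 22 + 15 + 29 = 66
N̂ = 45082 / 66 ≈ 683.1 → 683

N ≈ 683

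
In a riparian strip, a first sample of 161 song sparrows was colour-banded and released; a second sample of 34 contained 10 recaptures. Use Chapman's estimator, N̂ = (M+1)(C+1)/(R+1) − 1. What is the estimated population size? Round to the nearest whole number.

N ≈ 514

N̂ = (161+1)(34+1)/(10+1) − 1 = 162·35/11 − 1
= 5670/11 − 1 ≈ 515.45 − 1 ≈ 514.45 → 514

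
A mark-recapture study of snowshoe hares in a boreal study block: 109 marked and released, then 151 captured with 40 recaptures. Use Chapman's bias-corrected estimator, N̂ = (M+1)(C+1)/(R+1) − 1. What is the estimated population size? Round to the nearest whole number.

N ≈ 407

N̂ = (109+1)(151+1)/(40+1) − 1 = 110·152/41 − 1
= 16720/41 − 1 ≈ 407.8 − 1 ≈ 406.8 → 407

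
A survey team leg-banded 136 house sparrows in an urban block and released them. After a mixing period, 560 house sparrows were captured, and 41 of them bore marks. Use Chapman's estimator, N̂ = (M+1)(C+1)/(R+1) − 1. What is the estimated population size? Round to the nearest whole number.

N̂ = (136+1)(560+1)/(41+1) − 1 = 137·561/42 − 1
= 76857/42 − 1 ≈ 1829.9 − 1 ≈ 1828.9 → 1829

N ≈ 1829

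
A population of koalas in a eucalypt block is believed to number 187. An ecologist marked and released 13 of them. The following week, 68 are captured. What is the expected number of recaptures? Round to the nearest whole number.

The marked fraction of the population is 13/187, so in a sample of 68 expect C·(M/N) marked.
E[R] = 13 × 68 / 187 = 884 / 187 ≈ 4.7 → 5

expected recaptures ≈ 5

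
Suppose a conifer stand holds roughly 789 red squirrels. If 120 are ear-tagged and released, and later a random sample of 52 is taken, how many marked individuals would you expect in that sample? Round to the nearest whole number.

The marked fraction of the population is 120/789, so in a sample of 52 expect C·(M/N) marked.
E[R] = 120 × 52 / 789 = 6240 / 789 ≈ 7.9 → 8

expected recaptures ≈ 8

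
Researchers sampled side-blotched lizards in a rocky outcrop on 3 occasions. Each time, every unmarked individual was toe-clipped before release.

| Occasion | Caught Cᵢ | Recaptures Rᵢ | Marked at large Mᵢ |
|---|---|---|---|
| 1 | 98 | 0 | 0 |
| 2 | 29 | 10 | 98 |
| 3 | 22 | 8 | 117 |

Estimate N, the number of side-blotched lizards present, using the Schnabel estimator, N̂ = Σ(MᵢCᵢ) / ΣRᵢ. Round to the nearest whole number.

N ≈ 301

Σ MᵢCᵢ = 0·98 + 98·29 + 117·22 = 0 + 2842 + 2574 = 5416
Σ Rᵢ = 0 + 10 + 8 = 18
N̂ = 5416 / 18 ≈ 300.9 → 301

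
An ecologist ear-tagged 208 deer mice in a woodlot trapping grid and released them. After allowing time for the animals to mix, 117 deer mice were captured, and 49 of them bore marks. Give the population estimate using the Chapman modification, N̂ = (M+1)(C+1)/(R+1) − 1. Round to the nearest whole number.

N ≈ 492

N̂ = (208+1)(117+1)/(49+1) − 1 = 209·118/50 − 1
= 24662/50 − 1 ≈ 493.2 − 1 ≈ 492.2 → 492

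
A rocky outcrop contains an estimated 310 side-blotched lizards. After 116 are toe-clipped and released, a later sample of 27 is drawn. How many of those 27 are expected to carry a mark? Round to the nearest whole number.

The marked fraction of the population is 116/310, so in a sample of 27 expect C·(M/N) marked.
E[R] = 116 × 27 / 310 = 3132 / 310 ≈ 10.1 → 10

expected recaptures ≈ 10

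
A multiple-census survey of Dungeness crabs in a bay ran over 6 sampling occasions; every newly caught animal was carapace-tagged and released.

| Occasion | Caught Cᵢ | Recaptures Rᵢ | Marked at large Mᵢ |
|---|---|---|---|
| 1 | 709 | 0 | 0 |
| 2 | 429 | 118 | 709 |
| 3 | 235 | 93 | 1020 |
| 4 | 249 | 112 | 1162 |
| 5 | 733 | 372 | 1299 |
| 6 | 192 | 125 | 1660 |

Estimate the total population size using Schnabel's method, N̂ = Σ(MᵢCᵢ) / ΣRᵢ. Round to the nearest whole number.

Σ MᵢCᵢ = 0·709 + 709·429 + 1020·235 + 1162·249 + 1299·733 + 1660·192 = 0 + 304161 + 239700 + 289338 + 952167 + 318720 = 2104086
Σ Rᵢ = 0 + 118 + 93 + 112 + 372 + 125 = 820
N̂ = 2104086 / 820 ≈ 2566.0 → 2566

N ≈ 2566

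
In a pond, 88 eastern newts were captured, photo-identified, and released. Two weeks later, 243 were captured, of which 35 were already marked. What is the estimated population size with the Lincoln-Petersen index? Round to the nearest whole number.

N ≈ 611

If marked individuals mix randomly, R/C ≈ M/N, giving N ≈ M·C/R.
N = (88 × 243) / 35 = 21384 / 35 ≈ 611.0 → 611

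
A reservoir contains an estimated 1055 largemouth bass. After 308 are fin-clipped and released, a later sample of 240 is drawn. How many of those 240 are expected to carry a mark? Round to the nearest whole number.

expected recaptures ≈ 70

Expected recaptures E[R] = M·C / N.
E[R] = 308 × 240 / 1055 = 73920 / 1055 ≈ 70.1 → 70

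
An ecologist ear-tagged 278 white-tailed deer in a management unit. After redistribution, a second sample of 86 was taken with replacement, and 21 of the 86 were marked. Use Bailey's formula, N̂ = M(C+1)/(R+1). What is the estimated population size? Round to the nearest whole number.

N̂ = 278·(86+1)/(21+1) = 278·87/22 = 24186/22 ≈ 1099.4 → 1099

N ≈ 1099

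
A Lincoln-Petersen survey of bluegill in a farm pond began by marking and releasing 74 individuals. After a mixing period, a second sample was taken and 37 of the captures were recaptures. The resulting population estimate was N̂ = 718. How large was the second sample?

From N = M·C/R: C = N·R / M = 718·37 / 74 = 26566 / 74 = 359.

C = 359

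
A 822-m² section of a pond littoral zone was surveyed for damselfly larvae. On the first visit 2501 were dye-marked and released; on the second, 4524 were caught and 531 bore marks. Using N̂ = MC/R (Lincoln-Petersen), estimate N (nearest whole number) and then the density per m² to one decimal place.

N̂ = 2501·4524/531 = 11314524/531 ≈ 21308.0 → 21308
Density = N̂ / area = 21308 / 822 ≈ 25.92 → 25.9 per m²

density ≈ 25.9 damselfly larvae per m²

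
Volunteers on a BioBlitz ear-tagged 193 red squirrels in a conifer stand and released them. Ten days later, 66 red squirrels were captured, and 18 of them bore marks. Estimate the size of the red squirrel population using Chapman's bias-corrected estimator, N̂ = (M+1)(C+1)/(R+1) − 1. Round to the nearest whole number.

N̂ = (193+1)(66+1)/(18+1) − 1 = 194·67/19 − 1
= 12998/19 − 1 ≈ 684.1 − 1 ≈ 683.1 → 683

N ≈ 683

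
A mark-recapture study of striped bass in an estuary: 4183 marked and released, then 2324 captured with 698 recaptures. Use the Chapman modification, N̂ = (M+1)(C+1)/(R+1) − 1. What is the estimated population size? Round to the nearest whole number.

N̂ = (4183+1)(2324+1)/(698+1) − 1 = 4184·2325/699 − 1
= 9727800/699 − 1 ≈ 13916.7 − 1 ≈ 13915.7 → 13916

N ≈ 13,916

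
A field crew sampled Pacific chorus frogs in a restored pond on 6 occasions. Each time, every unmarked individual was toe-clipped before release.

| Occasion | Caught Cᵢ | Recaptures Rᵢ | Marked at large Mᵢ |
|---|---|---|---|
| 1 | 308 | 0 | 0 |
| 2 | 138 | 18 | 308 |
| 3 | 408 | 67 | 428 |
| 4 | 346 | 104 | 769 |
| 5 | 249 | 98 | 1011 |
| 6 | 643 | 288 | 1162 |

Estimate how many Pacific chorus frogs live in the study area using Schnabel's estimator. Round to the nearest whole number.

Σ MᵢCᵢ = 0·308 + 308·138 + 428·408 + 769·346 + 1011·249 + 1162·643 = 0 + 42504 + 174624 + 266074 + 251739 + 747166 = 1482107
Σ Rᵢ = 0 + 18 + 67 + 104 + 98 + 288 = 575
N̂ = 1482107 / 575 ≈ 2577.6 → 2578

N ≈ 2578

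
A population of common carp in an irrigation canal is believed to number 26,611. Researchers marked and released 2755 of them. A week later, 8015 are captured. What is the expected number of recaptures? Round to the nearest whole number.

expected recaptures ≈ 830

Expected recaptures E[R] = M·C / N.
E[R] = 2755 × 8015 / 26611 = 22081325 / 26611 ≈ 829.8 → 830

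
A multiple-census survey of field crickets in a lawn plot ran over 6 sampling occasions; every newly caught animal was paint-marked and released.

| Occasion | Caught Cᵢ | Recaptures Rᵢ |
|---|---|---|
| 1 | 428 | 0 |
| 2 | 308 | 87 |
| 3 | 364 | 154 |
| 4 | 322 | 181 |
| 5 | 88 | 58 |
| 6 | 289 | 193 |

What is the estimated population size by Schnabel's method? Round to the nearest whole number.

N ≈ 1531

Marked at large before each occasion: Mᵢ = Σⱼ<ᵢ (Cⱼ − Rⱼ) → M1=0, M2=428, M3=649, M4=859, M5=1000, M6=1030
Σ MᵢCᵢ = 0·428 + 428·308 + 649·364 + 859·322 + 1000·88 + 1030·289 = 0 + 131824 + 236236 + 276598 + 88000 + 297670 = 1030328
Σ Rᵢ = 0 + 87 + 154 + 181 + 58 + 193 = 673
N̂ = 1030328 / 673 ≈ 1530.9 → 1531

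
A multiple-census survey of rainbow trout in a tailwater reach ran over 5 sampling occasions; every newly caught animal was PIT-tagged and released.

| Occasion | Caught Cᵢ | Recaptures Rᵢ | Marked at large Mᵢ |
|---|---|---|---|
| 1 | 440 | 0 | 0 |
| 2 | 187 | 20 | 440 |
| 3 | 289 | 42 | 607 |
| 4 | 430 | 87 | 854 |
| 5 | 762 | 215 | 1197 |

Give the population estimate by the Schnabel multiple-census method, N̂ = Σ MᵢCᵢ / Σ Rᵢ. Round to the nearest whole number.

N ≈ 4223

Σ MᵢCᵢ = 0·440 + 440·187 + 607·289 + 854·430 + 1197·762 = 0 + 82280 + 175423 + 367220 + 912114 = 1537037
Σ Rᵢ = 0 + 20 + 42 + 87 + 215 = 364
N̂ = 1537037 / 364 ≈ 4222.6 → 4223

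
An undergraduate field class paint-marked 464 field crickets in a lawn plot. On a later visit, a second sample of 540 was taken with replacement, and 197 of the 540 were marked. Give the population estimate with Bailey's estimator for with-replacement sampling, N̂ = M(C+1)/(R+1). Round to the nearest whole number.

N ≈ 1268

N̂ = 464·(540+1)/(197+1) = 464·541/198 = 251024/198 ≈ 1267.8 → 1268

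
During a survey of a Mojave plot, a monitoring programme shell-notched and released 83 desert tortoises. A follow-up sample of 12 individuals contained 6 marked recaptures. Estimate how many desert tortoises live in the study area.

If marked individuals mix randomly, R/C ≈ M/N, giving N ≈ M·C/R.
N = (83 × 12) / 6 = 996 / 6 = 166

N = 166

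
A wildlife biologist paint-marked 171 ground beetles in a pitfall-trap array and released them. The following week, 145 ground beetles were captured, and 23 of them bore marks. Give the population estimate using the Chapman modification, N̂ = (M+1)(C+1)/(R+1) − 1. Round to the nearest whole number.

N̂ = (171+1)(145+1)/(23+1) − 1 = 172·146/24 − 1
= 25112/24 − 1 ≈ 1046.3 − 1 ≈ 1045.3 → 1045

N ≈ 1045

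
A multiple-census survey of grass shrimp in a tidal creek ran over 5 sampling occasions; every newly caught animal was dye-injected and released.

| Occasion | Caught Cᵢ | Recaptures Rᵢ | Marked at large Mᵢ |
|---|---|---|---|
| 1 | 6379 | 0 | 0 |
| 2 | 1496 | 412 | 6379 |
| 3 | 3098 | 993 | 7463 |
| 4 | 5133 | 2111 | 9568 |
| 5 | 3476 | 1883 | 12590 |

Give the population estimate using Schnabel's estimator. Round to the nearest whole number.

N ≈ 23,252

Σ MᵢCᵢ = 0·6379 + 6379·1496 + 7463·3098 + 9568·5133 + 12590·3476 = 0 + 9542984 + 23120374 + 49112544 + 43762840 = 125538742
Σ Rᵢ = 0 + 412 + 993 + 2111 + 1883 = 5399
N̂ = 125538742 / 5399 ≈ 23252.2 → 23252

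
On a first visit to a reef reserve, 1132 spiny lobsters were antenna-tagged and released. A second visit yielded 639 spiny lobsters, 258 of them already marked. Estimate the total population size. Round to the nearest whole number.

N = (1132 × 639) / 258 = 723348 / 258 ≈ 2803.7 → 2804

N ≈ 2804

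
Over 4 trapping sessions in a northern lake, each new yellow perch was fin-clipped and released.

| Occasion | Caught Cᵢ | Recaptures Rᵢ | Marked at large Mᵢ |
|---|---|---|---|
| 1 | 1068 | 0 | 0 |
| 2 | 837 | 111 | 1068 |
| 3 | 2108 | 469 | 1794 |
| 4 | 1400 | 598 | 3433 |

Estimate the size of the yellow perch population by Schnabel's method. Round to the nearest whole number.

N ≈ 8049

Σ MᵢCᵢ = 0·1068 + 1068·837 + 1794·2108 + 3433·1400 = 0 + 893916 + 3781752 + 4806200 = 9481868
Σ Rᵢ = 0 + 111 + 469 + 598 = 1178
N̂ = 9481868 / 1178 ≈ 8049.1 → 8049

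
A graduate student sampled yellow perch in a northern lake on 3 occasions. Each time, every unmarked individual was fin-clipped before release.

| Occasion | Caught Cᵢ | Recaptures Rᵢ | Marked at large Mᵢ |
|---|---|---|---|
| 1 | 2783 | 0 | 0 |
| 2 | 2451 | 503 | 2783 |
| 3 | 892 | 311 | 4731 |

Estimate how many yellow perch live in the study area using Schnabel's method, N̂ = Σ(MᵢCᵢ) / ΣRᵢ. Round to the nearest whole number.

N ≈ 13,564

Σ MᵢCᵢ = 0·2783 + 2783·2451 + 4731·892 = 0 + 6821133 + 4220052 = 11041185
Σ Rᵢ = 0 + 503 + 311 = 814
N̂ = 11041185 / 814 ≈ 13564.1 → 13564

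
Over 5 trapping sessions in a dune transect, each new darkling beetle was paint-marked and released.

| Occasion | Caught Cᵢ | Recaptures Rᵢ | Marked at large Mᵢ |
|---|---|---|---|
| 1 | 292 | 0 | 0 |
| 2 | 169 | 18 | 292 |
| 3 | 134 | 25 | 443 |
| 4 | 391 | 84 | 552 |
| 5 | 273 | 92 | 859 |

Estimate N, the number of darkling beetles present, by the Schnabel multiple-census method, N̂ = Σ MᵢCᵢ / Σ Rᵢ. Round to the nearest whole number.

N ≈ 2553

Σ MᵢCᵢ = 0·292 + 292·169 + 443·134 + 552·391 + 859·273 = 0 + 49348 + 59362 + 215832 + 234507 = 559049
Σ Rᵢ = 0 + 18 + 25 + 84 + 92 = 219
N̂ = 559049 / 219 ≈ 2552.7 → 2553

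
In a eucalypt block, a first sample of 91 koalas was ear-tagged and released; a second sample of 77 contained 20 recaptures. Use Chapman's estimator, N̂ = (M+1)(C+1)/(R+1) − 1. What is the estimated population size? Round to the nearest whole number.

N ≈ 341

N̂ = (91+1)(77+1)/(20+1) − 1 = 92·78/21 − 1
= 7176/21 − 1 ≈ 341.7 − 1 ≈ 340.7 → 341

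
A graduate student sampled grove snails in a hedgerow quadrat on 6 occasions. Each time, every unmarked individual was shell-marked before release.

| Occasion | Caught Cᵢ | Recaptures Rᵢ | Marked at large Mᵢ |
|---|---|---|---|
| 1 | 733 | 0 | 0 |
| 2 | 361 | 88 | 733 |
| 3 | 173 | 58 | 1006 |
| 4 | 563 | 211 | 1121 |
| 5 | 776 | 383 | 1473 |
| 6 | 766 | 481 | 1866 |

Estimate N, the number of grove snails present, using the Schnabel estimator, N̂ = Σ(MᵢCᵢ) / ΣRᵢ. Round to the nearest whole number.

Σ MᵢCᵢ = 0·733 + 733·361 + 1006·173 + 1121·563 + 1473·776 + 1866·766 = 0 + 264613 + 174038 + 631123 + 1143048 + 1429356 = 3642178
Σ Rᵢ = 0 + 88 + 58 + 211 + 383 + 481 = 1221
N̂ = 3642178 / 1221 ≈ 2982.9 → 2983

N ≈ 2983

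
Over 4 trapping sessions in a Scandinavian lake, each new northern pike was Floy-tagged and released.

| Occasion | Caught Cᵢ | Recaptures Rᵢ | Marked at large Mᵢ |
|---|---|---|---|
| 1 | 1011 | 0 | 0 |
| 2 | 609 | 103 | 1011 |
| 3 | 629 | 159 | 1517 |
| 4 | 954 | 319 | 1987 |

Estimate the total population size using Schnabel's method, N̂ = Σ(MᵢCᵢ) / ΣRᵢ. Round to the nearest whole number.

Σ MᵢCᵢ = 0·1011 + 1011·609 + 1517·629 + 1987·954 = 0 + 615699 + 954193 + 1895598 = 3465490
Σ Rᵢ = 0 + 103 + 159 + 319 = 581
N̂ = 3465490 / 581 ≈ 5964.7 → 5965

N ≈ 5965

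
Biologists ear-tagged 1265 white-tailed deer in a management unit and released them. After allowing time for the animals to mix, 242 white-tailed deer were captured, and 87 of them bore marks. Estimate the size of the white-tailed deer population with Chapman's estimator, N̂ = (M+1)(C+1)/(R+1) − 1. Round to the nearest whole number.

N̂ = (1265+1)(242+1)/(87+1) − 1 = 1266·243/88 − 1
= 307638/88 − 1 ≈ 3495.9 − 1 ≈ 3494.9 → 3495

N ≈ 3495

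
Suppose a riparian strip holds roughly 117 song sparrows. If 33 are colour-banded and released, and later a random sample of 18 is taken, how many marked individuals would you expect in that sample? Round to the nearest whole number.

The marked fraction of the population is 33/117, so in a sample of 18 expect C·(M/N) marked.
E[R] = 33 × 18 / 117 = 594 / 117 ≈ 5.1 → 5

expected recaptures ≈ 5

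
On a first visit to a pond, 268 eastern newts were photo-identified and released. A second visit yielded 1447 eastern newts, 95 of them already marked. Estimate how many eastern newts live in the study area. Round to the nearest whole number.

The marked fraction in the recapture sample should equal the marked fraction in the population: 95/1447 = 268/N.
N = (268 × 1447) / 95 = 387796 / 95 ≈ 4082.1 → 4082

N ≈ 4082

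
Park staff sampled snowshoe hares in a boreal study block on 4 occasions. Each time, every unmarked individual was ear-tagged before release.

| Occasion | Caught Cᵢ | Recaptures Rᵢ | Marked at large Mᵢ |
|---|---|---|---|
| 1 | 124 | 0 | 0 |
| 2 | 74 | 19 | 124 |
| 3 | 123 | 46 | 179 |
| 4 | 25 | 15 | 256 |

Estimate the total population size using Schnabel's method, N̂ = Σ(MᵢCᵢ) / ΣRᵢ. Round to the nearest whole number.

Σ MᵢCᵢ = 0·124 + 124·74 + 179·123 + 256·25 = 0 + 9176 + 22017 + 6400 = 37593
Σ Rᵢ = 0 + 19 + 46 + 15 = 80
N̂ = 37593 / 80 ≈ 469.9 → 470

N ≈ 470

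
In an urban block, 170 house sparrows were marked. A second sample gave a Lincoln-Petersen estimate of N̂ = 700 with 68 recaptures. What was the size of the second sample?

From N = M·C/R: C = N·R / M = 700·68 / 170 = 47600 / 170 = 280.

C = 280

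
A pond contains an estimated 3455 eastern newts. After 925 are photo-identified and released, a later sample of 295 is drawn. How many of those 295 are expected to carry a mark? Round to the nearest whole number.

expected recaptures ≈ 79

Expected recaptures E[R] = M·C / N.
E[R] = 925 × 295 / 3455 = 272875 / 3455 ≈ 79.0 → 79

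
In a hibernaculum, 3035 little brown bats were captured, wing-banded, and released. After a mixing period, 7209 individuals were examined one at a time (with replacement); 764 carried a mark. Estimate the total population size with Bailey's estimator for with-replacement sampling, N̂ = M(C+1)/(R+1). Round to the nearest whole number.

N̂ = 3035·(7209+1)/(764+1) = 3035·7210/765 = 21882350/765 ≈ 28604.4 → 28604

N ≈ 28,604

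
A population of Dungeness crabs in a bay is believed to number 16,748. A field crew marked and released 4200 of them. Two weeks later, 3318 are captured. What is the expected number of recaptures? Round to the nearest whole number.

expected recaptures ≈ 832

The marked fraction of the population is 4200/16748, so in a sample of 3318 expect C·(M/N) marked.
E[R] = 4200 × 3318 / 16748 = 13935600 / 16748 ≈ 832.1 → 832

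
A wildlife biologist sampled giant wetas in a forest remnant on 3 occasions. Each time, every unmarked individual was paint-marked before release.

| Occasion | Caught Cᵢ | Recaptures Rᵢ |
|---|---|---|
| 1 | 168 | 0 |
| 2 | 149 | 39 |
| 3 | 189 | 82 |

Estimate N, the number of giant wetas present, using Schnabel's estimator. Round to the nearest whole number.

Marked at large before each occasion: Mᵢ = Σⱼ<ᵢ (Cⱼ − Rⱼ) → M1=0, M2=168, M3=278
Σ MᵢCᵢ = 0·168 + 168·149 + 278·189 = 0 + 25032 + 52542 = 77574
Σ Rᵢ = 0 + 39 + 82 = 121
N̂ = 77574 / 121 ≈ 641.1 → 641

N ≈ 641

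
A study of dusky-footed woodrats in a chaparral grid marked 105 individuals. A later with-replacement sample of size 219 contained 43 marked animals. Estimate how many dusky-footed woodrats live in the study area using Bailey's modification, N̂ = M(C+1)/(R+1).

N = 525

N̂ = 105·(219+1)/(43+1) = 105·220/44 = 23100/44 = 525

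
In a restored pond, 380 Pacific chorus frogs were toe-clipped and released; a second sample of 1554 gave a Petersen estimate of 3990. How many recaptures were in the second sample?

R = 148

From N = M·C/R: R = M·C / N = 380·1554 / 3990 = 590520 / 3990 = 148.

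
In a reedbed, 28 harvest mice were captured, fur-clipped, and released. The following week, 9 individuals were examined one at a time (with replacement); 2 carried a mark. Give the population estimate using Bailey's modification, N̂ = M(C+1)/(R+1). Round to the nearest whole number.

N ≈ 93

N̂ = 28·(9+1)/(2+1) = 28·10/3 = 280/3 ≈ 93.3 → 93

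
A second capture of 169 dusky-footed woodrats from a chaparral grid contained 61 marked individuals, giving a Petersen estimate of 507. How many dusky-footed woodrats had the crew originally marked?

M = 183

From N = M·C/R: M = N·R / C = 507·61 / 169 = 30927 / 169 = 183.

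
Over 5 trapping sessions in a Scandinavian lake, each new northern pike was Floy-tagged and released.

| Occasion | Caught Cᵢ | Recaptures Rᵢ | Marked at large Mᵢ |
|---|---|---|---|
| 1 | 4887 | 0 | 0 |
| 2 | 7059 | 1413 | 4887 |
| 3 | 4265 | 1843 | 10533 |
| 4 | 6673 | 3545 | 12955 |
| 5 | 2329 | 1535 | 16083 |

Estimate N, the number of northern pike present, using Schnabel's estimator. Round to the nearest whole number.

Σ MᵢCᵢ = 0·4887 + 4887·7059 + 10533·4265 + 12955·6673 + 16083·2329 = 0 + 34497333 + 44923245 + 86448715 + 37457307 = 203326600
Σ Rᵢ = 0 + 1413 + 1843 + 3545 + 1535 = 8336
N̂ = 203326600 / 8336 ≈ 24391.4 → 24391

N ≈ 24,391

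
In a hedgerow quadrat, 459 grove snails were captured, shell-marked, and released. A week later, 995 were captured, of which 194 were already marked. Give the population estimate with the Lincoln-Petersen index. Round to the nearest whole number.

N ≈ 2354

If marked individuals mix randomly, R/C ≈ M/N, giving N ≈ M·C/R.
N = (459 × 995) / 194 = 456705 / 194 ≈ 2354.1 → 2354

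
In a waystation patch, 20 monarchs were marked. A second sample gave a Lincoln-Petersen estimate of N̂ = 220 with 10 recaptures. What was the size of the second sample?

From N = M·C/R: C = N·R / M = 220·10 / 20 = 2200 / 20 = 110.

C = 110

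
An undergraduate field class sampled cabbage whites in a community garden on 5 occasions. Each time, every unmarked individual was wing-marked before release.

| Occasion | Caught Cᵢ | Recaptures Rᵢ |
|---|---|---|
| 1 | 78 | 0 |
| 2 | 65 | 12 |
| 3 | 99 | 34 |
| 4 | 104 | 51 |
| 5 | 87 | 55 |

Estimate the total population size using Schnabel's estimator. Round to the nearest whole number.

N ≈ 395

Marked at large before each occasion: Mᵢ = Σⱼ<ᵢ (Cⱼ − Rⱼ) → M1=0, M2=78, M3=131, M4=196, M5=249
Σ MᵢCᵢ = 0·78 + 78·65 + 131·99 + 196·104 + 249·87 = 0 + 5070 + 12969 + 20384 + 21663 = 60086
Σ Rᵢ = 0 + 12 + 34 + 51 + 55 = 152
N̂ = 60086 / 152 ≈ 395.3 → 395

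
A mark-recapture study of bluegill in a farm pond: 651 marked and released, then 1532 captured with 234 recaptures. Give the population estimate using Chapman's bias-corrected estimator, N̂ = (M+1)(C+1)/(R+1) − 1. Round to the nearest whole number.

N ≈ 4252

N̂ = (651+1)(1532+1)/(234+1) − 1 = 652·1533/235 − 1
= 999516/235 − 1 ≈ 4253.3 − 1 ≈ 4252.3 → 4252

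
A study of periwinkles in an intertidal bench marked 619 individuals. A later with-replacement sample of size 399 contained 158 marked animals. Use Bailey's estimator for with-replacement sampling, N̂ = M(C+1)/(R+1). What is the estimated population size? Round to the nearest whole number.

N ≈ 1557

N̂ = 619·(399+1)/(158+1) = 619·400/159 = 247600/159 ≈ 1557.2 → 1557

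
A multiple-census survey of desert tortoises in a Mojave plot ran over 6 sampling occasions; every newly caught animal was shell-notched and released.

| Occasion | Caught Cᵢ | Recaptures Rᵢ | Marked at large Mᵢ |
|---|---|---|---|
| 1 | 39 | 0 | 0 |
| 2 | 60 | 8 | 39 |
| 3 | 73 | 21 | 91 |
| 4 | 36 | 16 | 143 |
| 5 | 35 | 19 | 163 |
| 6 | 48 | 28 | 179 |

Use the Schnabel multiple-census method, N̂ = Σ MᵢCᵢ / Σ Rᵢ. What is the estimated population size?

Σ MᵢCᵢ = 0·39 + 39·60 + 91·73 + 143·36 + 163·35 + 179·48 = 0 + 2340 + 6643 + 5148 + 5705 + 8592 = 28428
Σ Rᵢ = 0 + 8 + 21 + 16 + 19 + 28 = 92
N̂ = 28428 / 92 = 309

N = 309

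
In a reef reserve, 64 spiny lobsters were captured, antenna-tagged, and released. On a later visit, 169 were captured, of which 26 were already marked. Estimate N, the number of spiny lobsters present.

N = 416

If marked individuals mix randomly, R/C ≈ M/N, giving N ≈ M·C/R.
N = (64 × 169) / 26 = 10816 / 26 = 416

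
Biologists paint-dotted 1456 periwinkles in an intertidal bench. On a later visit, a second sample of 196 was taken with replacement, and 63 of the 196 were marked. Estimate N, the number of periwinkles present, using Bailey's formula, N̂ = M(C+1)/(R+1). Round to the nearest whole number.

N ≈ 4482

N̂ = 1456·(196+1)/(63+1) = 1456·197/64 = 286832/64 ≈ 4481.8 → 4482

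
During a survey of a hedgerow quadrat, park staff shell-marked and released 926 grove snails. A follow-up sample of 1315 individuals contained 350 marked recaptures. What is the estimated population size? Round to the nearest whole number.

The marked fraction in the recapture sample should equal the marked fraction in the population: 350/1315 = 926/N.
N = (926 × 1315) / 350 = 1217690 / 350 ≈ 3479.1 → 3479

N ≈ 3479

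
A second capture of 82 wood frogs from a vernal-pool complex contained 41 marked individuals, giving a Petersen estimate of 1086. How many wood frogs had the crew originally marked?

From N = M·C/R: M = N·R / C = 1086·41 / 82 = 44526 / 82 = 543.

M = 543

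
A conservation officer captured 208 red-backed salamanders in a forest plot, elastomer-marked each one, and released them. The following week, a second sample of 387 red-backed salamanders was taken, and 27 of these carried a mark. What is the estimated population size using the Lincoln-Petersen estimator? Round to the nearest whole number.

N ≈ 2981

If marked individuals mix randomly, R/C ≈ M/N, giving N ≈ M·C/R.
N = (208 × 387) / 27 = 80496 / 27 ≈ 2981.3 → 2981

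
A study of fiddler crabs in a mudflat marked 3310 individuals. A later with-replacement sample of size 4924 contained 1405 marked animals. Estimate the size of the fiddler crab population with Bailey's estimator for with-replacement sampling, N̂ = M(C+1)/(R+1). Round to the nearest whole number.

N ≈ 11,594

N̂ = 3310·(4924+1)/(1405+1) = 3310·4925/1406 = 16301750/1406 ≈ 11594.4 → 11594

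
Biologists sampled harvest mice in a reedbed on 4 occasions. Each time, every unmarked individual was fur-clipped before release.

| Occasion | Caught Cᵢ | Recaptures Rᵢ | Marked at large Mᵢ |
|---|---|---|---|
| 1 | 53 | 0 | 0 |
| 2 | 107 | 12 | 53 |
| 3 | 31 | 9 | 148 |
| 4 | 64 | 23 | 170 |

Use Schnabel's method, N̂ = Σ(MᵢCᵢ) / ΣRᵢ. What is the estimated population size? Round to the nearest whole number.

N ≈ 480

Σ MᵢCᵢ = 0·53 + 53·107 + 148·31 + 170·64 = 0 + 5671 + 4588 + 10880 = 21139
Σ Rᵢ = 0 + 12 + 9 + 23 = 44
N̂ = 21139 / 44 ≈ 480.4 → 480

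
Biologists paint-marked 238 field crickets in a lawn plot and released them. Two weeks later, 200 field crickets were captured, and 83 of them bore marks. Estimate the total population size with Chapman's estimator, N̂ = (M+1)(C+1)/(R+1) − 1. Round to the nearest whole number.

N ≈ 571

N̂ = (238+1)(200+1)/(83+1) − 1 = 239·201/84 − 1
= 48039/84 − 1 ≈ 571.9 − 1 ≈ 570.9 → 571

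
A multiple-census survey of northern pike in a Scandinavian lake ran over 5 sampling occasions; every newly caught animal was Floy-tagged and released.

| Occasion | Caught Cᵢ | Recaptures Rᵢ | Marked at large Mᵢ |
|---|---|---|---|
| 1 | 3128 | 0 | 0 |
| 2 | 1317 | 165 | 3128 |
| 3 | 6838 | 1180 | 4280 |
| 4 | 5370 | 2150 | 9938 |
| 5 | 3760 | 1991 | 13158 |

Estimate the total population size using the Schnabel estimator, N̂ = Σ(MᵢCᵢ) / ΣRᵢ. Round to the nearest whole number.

N ≈ 24,832

Σ MᵢCᵢ = 0·3128 + 3128·1317 + 4280·6838 + 9938·5370 + 13158·3760 = 0 + 4119576 + 29266640 + 53367060 + 49474080 = 136227356
Σ Rᵢ = 0 + 165 + 1180 + 2150 + 1991 = 5486
N̂ = 136227356 / 5486 ≈ 24831.8 → 24832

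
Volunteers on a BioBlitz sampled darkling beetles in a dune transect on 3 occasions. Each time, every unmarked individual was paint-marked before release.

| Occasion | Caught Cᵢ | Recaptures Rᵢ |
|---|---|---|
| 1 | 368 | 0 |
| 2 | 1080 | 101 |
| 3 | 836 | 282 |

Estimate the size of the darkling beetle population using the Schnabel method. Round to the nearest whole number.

Marked at large before each occasion: Mᵢ = Σⱼ<ᵢ (Cⱼ − Rⱼ) → M1=0, M2=368, M3=1347
Σ MᵢCᵢ = 0·368 + 368·1080 + 1347·836 = 0 + 397440 + 1126092 = 1523532
Σ Rᵢ = 0 + 101 + 282 = 383
N̂ = 1523532 / 383 ≈ 3977.9 → 3978

N ≈ 3978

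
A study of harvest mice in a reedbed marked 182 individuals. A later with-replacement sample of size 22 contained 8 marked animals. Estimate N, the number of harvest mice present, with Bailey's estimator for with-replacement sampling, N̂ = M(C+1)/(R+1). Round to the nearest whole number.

N̂ = 182·(22+1)/(8+1) = 182·23/9 = 4186/9 ≈ 465.1 → 465

N ≈ 465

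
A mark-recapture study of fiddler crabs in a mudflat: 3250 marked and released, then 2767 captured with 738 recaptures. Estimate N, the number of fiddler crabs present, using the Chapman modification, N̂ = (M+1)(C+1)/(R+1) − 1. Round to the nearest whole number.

N̂ = (3250+1)(2767+1)/(738+1) − 1 = 3251·2768/739 − 1
= 8998768/739 − 1 ≈ 12177.0 − 1 ≈ 12176.0 → 12176

N ≈ 12,176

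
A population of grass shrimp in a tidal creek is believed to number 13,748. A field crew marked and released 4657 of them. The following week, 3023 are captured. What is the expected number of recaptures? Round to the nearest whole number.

expected recaptures ≈ 1024

The marked fraction of the population is 4657/13748, so in a sample of 3023 expect C·(M/N) marked.
E[R] = 4657 × 3023 / 13748 = 14078111 / 13748 ≈ 1024.0 → 1024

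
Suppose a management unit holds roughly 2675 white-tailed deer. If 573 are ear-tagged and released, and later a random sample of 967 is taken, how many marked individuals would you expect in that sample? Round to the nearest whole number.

expected recaptures ≈ 207

Expected recaptures E[R] = M·C / N.
E[R] = 573 × 967 / 2675 = 554091 / 2675 ≈ 207.1 → 207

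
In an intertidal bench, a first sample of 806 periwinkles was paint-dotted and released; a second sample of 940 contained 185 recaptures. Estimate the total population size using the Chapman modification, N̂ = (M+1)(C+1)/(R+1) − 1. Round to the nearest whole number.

N̂ = (806+1)(940+1)/(185+1) − 1 = 807·941/186 − 1
= 759387/186 − 1 ≈ 4082.7 − 1 ≈ 4081.7 → 4082

N ≈ 4082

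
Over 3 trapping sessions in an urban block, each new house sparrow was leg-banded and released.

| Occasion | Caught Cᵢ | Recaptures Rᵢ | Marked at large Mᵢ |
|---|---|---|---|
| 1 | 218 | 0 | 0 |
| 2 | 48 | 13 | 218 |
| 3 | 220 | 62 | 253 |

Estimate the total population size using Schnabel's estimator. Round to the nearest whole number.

Σ MᵢCᵢ = 0·218 + 218·48 + 253·220 = 0 + 10464 + 55660 = 66124
Σ Rᵢ = 0 + 13 + 62 = 75
N̂ = 66124 / 75 ≈ 881.7 → 882

N ≈ 882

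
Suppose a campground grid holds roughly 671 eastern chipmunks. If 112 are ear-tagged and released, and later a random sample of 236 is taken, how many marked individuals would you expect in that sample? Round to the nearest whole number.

expected recaptures ≈ 39

Expected recaptures E[R] = M·C / N.
E[R] = 112 × 236 / 671 = 26432 / 671 ≈ 39.4 → 39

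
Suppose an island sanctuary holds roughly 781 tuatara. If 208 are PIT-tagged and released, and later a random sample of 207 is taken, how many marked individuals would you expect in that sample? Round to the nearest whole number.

Expected recaptures E[R] = M·C / N.
E[R] = 208 × 207 / 781 = 43056 / 781 ≈ 55.1 → 55

expected recaptures ≈ 55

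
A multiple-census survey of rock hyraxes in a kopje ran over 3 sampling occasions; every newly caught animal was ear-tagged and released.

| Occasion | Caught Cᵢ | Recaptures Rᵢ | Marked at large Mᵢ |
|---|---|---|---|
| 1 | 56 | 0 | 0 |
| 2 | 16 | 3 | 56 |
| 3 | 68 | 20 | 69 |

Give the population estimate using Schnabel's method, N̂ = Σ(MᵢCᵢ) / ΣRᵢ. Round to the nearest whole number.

Σ MᵢCᵢ = 0·56 + 56·16 + 69·68 = 0 + 896 + 4692 = 5588
Σ Rᵢ = 0 + 3 + 20 = 23
N̂ = 5588 / 23 ≈ 243.0 → 243

N ≈ 243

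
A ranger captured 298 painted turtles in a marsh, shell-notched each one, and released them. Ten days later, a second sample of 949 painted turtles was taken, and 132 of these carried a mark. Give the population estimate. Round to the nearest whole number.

N ≈ 2142

If marked individuals mix randomly, R/C ≈ M/N, giving N ≈ M·C/R.
N = (298 × 949) / 132 = 282802 / 132 ≈ 2142.4 → 2142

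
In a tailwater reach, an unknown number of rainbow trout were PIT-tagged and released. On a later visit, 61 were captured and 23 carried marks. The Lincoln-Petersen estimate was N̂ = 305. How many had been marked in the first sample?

M = 115

From N = M·C/R: M = N·R / C = 305·23 / 61 = 7015 / 61 = 115.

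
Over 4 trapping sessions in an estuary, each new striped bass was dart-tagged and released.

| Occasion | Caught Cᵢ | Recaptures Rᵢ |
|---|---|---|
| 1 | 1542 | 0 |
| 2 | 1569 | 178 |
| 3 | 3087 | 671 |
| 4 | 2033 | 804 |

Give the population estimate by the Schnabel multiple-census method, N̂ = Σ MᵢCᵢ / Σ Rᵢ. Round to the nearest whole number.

N ≈ 13,520

Marked at large before each occasion: Mᵢ = Σⱼ<ᵢ (Cⱼ − Rⱼ) → M1=0, M2=1542, M3=2933, M4=5349
Σ MᵢCᵢ = 0·1542 + 1542·1569 + 2933·3087 + 5349·2033 = 0 + 2419398 + 9054171 + 10874517 = 22348086
Σ Rᵢ = 0 + 178 + 671 + 804 = 1653
N̂ = 22348086 / 1653 ≈ 13519.7 → 13520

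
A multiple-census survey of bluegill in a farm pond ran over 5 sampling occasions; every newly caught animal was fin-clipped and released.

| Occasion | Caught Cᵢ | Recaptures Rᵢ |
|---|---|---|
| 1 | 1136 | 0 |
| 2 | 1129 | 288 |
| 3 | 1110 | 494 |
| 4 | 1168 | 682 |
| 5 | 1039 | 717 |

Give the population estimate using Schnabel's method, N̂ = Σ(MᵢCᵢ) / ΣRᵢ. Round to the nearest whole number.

Marked at large before each occasion: Mᵢ = Σⱼ<ᵢ (Cⱼ − Rⱼ) → M1=0, M2=1136, M3=1977, M4=2593, M5=3079
Σ MᵢCᵢ = 0·1136 + 1136·1129 + 1977·1110 + 2593·1168 + 3079·1039 = 0 + 1282544 + 2194470 + 3028624 + 3199081 = 9704719
Σ Rᵢ = 0 + 288 + 494 + 682 + 717 = 2181
N̂ = 9704719 / 2181 ≈ 4449.7 → 4450

N ≈ 4450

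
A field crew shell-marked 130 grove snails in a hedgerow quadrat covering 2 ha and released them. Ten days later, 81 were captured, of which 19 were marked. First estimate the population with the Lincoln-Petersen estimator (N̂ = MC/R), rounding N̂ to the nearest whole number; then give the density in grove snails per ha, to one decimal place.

N̂ = 130·81/19 = 10530/19 ≈ 554.2 → 554
Density = N̂ / area = 554 / 2 = 277.0 per ha

density ≈ 277.0 grove snails per ha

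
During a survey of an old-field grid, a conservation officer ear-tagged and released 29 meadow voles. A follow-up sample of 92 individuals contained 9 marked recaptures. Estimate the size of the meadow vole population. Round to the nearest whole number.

N ≈ 296

N = (29 × 92) / 9 = 2668 / 9 ≈ 296.4 → 296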